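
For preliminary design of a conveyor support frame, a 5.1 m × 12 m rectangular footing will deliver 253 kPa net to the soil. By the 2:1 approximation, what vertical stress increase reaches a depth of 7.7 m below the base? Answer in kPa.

By the 2:1 method the load spreads at 1 horizontal : 2 vertical, so at depth z the loaded area has grown by z in each plan dimension:
Δσ = qBL/((B+z)(L+z)) = 253×5.1×12/((5.1+7.7)(12+7.7)) = 61.404 kPa

Δσ_z ≈ 61.4 kPa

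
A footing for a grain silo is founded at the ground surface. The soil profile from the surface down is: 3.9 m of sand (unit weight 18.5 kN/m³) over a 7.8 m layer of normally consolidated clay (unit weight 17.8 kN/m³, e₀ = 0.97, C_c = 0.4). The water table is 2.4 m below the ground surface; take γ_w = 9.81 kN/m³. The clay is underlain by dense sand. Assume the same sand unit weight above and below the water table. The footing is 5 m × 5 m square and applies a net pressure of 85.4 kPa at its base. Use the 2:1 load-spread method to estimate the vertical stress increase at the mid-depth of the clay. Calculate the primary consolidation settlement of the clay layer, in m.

Mid-depth of clay below the ground surface: z = 3.9 + 7.8/2 = 7.8 m.
Total vertical stress at mid-clay: σ_v = 18.5×3.9 + 17.8×3.9 = 141.57 kPa.
Pore pressure: u = 9.81×(7.8 − 2.4) = 52.974 kPa.
Initial effective stress: σ'_0 = σ_v − u = 141.57 − 52.974 = 88.596 kPa.
Stress increase at mid-clay by the 2:1 spreading method:
Δσ = qBL/((B+z)(L+z)) = 85.4×5×5/((5+7.8)(5+7.8)) = 13.031 kPa
Final effective stress: σ'_f = σ'_0 + Δσ = 88.596 + 13.031 = 101.63 kPa.
Normally consolidated clay, so the full stress increment lies on the virgin compression line:
S_c = C_c·H/(1+e₀)·log₁₀(σ'_f/σ'_0) = 0.4×7.8/(1+0.97)×log₁₀(101.63/88.596)
    = 1.5838 × 0.059608 = 0.09441 m

S_c ≈ 0.0944 m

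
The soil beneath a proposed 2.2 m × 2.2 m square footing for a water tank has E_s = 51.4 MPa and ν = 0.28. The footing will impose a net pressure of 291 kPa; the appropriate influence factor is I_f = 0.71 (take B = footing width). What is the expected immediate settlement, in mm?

Immediate (elastic) settlement: S_e = q·B·(1−ν²)/E_s · I_f.
E_s = 51.4 MPa = 51400 kPa.
S_e = 291 × 2.2 × (1 − 0.28²) / 51400 × 0.71
    = 291 × 2.2 × 0.9216 / 51400 × 0.71
    = 0.00815 m = 8.15 mm

S_e ≈ 8.15 mm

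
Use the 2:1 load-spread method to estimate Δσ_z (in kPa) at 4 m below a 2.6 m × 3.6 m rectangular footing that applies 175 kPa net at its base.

Δσ_z ≈ 32.7 kPa

By the 2:1 method the load spreads at 1 horizontal : 2 vertical, so at depth z the loaded area has grown by z in each plan dimension:
Δσ = qBL/((B+z)(L+z)) = 175×2.6×3.6/((2.6+4)(3.6+4)) = 32.656 kPa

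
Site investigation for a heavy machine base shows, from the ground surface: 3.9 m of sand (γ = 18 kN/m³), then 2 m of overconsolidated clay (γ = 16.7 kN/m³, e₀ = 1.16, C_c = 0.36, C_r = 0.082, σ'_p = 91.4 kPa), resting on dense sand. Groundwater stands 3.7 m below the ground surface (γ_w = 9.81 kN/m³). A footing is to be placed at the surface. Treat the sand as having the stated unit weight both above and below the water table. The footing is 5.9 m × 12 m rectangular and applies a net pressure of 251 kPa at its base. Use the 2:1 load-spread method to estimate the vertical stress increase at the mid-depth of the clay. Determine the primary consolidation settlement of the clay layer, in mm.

S_c ≈ 98.4 mm

Mid-depth of clay below the ground surface: z = 3.9 + 2/2 = 4.9 m.
Total vertical stress at mid-clay: σ_v = 18×3.9 + 16.7×1 = 86.9 kPa.
Pore pressure: u = 9.81×(4.9 − 3.7) = 11.772 kPa.
Initial effective stress: σ'_0 = σ_v − u = 86.9 − 11.772 = 75.128 kPa.
Stress increase at mid-clay by the 2:1 spreading method:
Δσ = qBL/((B+z)(L+z)) = 251×5.9×12/((5.9+4.9)(12+4.9)) = 97.364 kPa
Final effective stress: σ'_f = 75.128 + 97.364 = 172.49 kPa.
σ'_f = 172.49 > σ'_p = 91.4 kPa, so the stress path crosses the preconsolidation pressure — recompression up to σ'_p, then virgin compression beyond:
S_c = H/(1+e₀)·[C_r·log₁₀(σ'_p/σ'_0) + C_c·log₁₀(σ'_f/σ'_p)]
    = 2/2.16 × [0.082×log₁₀(91.4/75.128) + 0.36×log₁₀(172.49/91.4)]
    = 0.92593 × [0.0069818 + 0.099294] = 0.0984 m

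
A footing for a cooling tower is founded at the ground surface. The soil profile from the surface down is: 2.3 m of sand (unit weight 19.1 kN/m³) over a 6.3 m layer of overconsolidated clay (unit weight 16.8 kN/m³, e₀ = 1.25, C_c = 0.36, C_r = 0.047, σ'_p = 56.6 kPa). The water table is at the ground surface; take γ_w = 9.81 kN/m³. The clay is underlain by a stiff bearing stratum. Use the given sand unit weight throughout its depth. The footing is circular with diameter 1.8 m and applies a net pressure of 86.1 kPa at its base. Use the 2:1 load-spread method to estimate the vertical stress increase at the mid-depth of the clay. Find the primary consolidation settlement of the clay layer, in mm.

Mid-depth of clay below the ground surface: z = 2.3 + 6.3/2 = 5.45 m.
Total vertical stress at mid-clay: σ_v = 19.1×2.3 + 16.8×3.15 = 96.85 kPa.
Pore pressure: u = 9.81×(5.45 − 0) = 53.465 kPa.
Initial effective stress: σ'_0 = σ_v − u = 96.85 − 53.465 = 43.385 kPa.
Stress increase at mid-clay by the 2:1 spreading method:
Δσ ≈ qD²/(D+z)² = 86.1×1.8²/(1.8+5.45)² = 5.3073 kPa
Final effective stress: σ'_f = 43.385 + 5.3073 = 48.692 kPa.
σ'_f = 48.692 ≤ σ'_p = 56.6 kPa, so the clay remains overconsolidated and only the recompression index applies:
S_c = C_r·H/(1+e₀)·log₁₀(σ'_f/σ'_0) = 0.047×6.3/2.25×log₁₀(48.692/43.385)
    = 0.1316 × 0.050118 = 0.006596 m

S_c ≈ 6.6 mm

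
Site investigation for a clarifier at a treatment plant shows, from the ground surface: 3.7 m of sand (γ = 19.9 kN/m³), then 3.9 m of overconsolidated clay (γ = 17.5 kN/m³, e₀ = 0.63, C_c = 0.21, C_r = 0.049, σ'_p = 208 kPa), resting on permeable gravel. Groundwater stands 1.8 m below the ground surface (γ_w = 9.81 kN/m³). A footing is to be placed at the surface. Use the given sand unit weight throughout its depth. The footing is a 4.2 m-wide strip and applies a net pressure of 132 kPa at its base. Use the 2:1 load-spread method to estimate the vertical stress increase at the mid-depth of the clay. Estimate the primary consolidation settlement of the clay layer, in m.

Mid-depth of clay below the ground surface: z = 3.7 + 3.9/2 = 5.65 m.
Total vertical stress at mid-clay: σ_v = 19.9×3.7 + 17.5×1.95 = 107.75 kPa.
Pore pressure: u = 9.81×(5.65 − 1.8) = 37.769 kPa.
Initial effective stress: σ'_0 = σ_v − u = 107.75 − 37.769 = 69.981 kPa.
Stress increase at mid-clay by the 2:1 spreading method:
Δσ = qB/(B+z) = 132×4.2/(4.2+5.65) = 56.284 kPa
Final effective stress: σ'_f = 69.981 + 56.284 = 126.26 kPa.
σ'_f = 126.26 ≤ σ'_p = 208 kPa, so the clay remains overconsolidated and only the recompression index applies:
S_c = C_r·H/(1+e₀)·log₁₀(σ'_f/σ'_0) = 0.049×3.9/1.63×log₁₀(126.26/69.981)
    = 0.11724 × 0.25629 = 0.03005 m

S_c ≈ 0.03 m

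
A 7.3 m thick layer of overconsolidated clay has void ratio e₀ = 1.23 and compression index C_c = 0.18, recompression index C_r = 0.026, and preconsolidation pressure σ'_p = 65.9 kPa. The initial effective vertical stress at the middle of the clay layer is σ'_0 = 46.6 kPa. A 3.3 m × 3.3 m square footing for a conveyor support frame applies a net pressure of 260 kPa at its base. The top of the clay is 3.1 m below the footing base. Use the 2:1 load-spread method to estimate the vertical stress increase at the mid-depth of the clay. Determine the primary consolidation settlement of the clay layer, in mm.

S_c ≈ 44.7 mm

Mid-depth of clay below the footing base: z = 3.1 + 7.3/2 = 6.75 m.
Stress increase at mid-clay by the 2:1 spreading method:
Δσ = qBL/((B+z)(L+z)) = 260×3.3×3.3/((3.3+6.75)(3.3+6.75)) = 28.033 kPa
Final effective stress: σ'_f = 46.6 + 28.033 = 74.633 kPa.
σ'_f = 74.633 > σ'_p = 65.9 kPa, so the stress path crosses the preconsolidation pressure — recompression up to σ'_p, then virgin compression beyond:
S_c = H/(1+e₀)·[C_r·log₁₀(σ'_p/σ'_0) + C_c·log₁₀(σ'_f/σ'_p)]
    = 7.3/2.23 × [0.026×log₁₀(65.9/46.6) + 0.18×log₁₀(74.633/65.9)]
    = 3.2735 × [0.003913 + 0.0097282] = 0.04465 m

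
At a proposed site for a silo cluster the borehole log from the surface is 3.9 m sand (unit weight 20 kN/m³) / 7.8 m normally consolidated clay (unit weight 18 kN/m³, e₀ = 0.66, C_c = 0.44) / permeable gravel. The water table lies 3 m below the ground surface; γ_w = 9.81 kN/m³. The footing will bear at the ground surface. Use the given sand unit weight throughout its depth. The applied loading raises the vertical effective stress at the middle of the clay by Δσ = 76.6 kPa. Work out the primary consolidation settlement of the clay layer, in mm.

Mid-depth of clay below the ground surface: z = 3.9 + 7.8/2 = 7.8 m.
Total vertical stress at mid-clay: σ_v = 20×3.9 + 18×3.9 = 148.2 kPa.
Pore pressure: u = 9.81×(7.8 − 3) = 47.088 kPa.
Initial effective stress: σ'_0 = σ_v − u = 148.2 − 47.088 = 101.11 kPa.
Final effective stress: σ'_f = σ'_0 + Δσ = 101.11 + 76.6 = 177.71 kPa.
Normally consolidated clay, so the full stress increment lies on the virgin compression line:
S_c = C_c·H/(1+e₀)·log₁₀(σ'_f/σ'_0) = 0.44×7.8/(1+0.66)×log₁₀(177.71/101.11)
    = 2.0675 × 0.24492 = 0.5064 m

S_c ≈ 506 mm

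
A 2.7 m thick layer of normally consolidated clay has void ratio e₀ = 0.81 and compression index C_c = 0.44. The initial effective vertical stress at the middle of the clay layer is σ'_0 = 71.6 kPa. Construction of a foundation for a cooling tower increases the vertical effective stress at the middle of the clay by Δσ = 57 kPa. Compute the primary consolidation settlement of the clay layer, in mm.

Final effective stress: σ'_f = σ'_0 + Δσ = 71.6 + 57 = 128.6 kPa.
Normally consolidated clay, so the full stress increment lies on the virgin compression line:
S_c = C_c·H/(1+e₀)·log₁₀(σ'_f/σ'_0) = 0.44×2.7/(1+0.81)×log₁₀(128.6/71.6)
    = 0.65635 × 0.25433 = 0.1669 m

S_c ≈ 167 mm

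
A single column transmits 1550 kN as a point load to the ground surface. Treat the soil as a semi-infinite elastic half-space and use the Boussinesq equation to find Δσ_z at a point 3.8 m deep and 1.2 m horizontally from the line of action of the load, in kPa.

Boussinesq vertical stress below a point load on an elastic half-space:
Δσ_z = 3P/(2πz²) · [1 + (r/z)²]^(−5/2)
r/z = 1.2/3.8 = 0.31579; [1+(r/z)²]^(−5/2) = 0.78848.
Δσ_z = 3×1550/(2π×3.8²) × 0.78848 = 51.251 × 0.78848 = 40.41 kPa

Δσ_z ≈ 40.4 kPa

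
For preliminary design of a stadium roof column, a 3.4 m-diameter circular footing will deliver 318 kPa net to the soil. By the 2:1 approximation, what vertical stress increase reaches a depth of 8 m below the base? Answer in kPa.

By the 2:1 method the load spreads at 1 horizontal : 2 vertical, so at depth z the loaded area has grown by z in each plan dimension:
Δσ ≈ qD²/(D+z)² = 318×3.4²/(3.4+8)² = 28.286 kPa

Δσ_z ≈ 28.3 kPa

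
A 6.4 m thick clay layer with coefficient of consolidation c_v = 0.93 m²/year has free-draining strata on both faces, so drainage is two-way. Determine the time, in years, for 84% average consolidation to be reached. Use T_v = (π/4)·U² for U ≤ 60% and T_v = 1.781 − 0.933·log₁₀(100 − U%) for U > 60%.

t ≈ 7.24 years

Drainage path length: H_d = H/2 = 3.2 m (double drainage).
U > 60%: T_v = 1.781 − 0.933·log₁₀(100 − 84) = 0.65756.
t = T_v·H_d²/c_v = 0.65756×3.2²/0.93 = 7.24 years.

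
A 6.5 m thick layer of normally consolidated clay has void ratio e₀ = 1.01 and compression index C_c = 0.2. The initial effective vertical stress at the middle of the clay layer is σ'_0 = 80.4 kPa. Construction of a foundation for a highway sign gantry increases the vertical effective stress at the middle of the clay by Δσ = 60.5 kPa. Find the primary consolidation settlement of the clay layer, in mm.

Final effective stress: σ'_f = σ'_0 + Δσ = 80.4 + 60.5 = 140.9 kPa.
Normally consolidated clay, so the full stress increment lies on the virgin compression line:
S_c = C_c·H/(1+e₀)·log₁₀(σ'_f/σ'_0) = 0.2×6.5/(1+1.01)×log₁₀(140.9/80.4)
    = 0.64677 × 0.24365 = 0.1576 m

S_c ≈ 158 mm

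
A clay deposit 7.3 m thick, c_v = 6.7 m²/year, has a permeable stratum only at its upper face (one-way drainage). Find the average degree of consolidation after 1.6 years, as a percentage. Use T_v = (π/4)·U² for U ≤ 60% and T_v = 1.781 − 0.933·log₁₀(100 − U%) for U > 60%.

U ≈ 50.6 %

Drainage path length: H_d = H = 7.3 m (single drainage).
T_v = c_v·t/H_d² = 6.7×1.6/7.3² = 0.20116.
T_v = 0.20116 corresponds to the U ≤ 60% branch:
U = √(4T_v/π) = 0.5061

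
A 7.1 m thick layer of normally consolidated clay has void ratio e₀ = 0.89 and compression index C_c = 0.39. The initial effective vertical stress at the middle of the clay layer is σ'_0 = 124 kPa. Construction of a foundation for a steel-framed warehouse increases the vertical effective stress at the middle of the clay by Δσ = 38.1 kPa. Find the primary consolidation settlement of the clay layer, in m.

S_c ≈ 0.17 m

Final effective stress: σ'_f = σ'_0 + Δσ = 124 + 38.1 = 162.1 kPa.
Normally consolidated clay, so the full stress increment lies on the virgin compression line:
S_c = C_c·H/(1+e₀)·log₁₀(σ'_f/σ'_0) = 0.39×7.1/(1+0.89)×log₁₀(162.1/124)
    = 1.4651 × 0.11636 = 0.1705 m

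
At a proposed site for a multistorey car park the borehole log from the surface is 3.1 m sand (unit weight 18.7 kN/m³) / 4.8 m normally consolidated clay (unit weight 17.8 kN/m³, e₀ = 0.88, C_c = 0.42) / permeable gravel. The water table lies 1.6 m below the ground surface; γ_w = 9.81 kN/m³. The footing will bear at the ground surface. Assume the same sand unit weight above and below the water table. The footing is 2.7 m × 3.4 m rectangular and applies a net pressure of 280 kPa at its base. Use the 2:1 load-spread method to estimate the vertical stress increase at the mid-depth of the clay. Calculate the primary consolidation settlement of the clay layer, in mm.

Mid-depth of clay below the ground surface: z = 3.1 + 4.8/2 = 5.5 m.
Total vertical stress at mid-clay: σ_v = 18.7×3.1 + 17.8×2.4 = 100.69 kPa.
Pore pressure: u = 9.81×(5.5 − 1.6) = 38.259 kPa.
Initial effective stress: σ'_0 = σ_v − u = 100.69 − 38.259 = 62.431 kPa.
Stress increase at mid-clay by the 2:1 spreading method:
Δσ = qBL/((B+z)(L+z)) = 280×2.7×3.4/((2.7+5.5)(3.4+5.5)) = 35.221 kPa
Final effective stress: σ'_f = σ'_0 + Δσ = 62.431 + 35.221 = 97.652 kPa.
Normally consolidated clay, so the full stress increment lies on the virgin compression line:
S_c = C_c·H/(1+e₀)·log₁₀(σ'_f/σ'_0) = 0.42×4.8/(1+0.88)×log₁₀(97.652/62.431)
    = 1.0723 × 0.19428 = 0.2083 m

S_c ≈ 208 mm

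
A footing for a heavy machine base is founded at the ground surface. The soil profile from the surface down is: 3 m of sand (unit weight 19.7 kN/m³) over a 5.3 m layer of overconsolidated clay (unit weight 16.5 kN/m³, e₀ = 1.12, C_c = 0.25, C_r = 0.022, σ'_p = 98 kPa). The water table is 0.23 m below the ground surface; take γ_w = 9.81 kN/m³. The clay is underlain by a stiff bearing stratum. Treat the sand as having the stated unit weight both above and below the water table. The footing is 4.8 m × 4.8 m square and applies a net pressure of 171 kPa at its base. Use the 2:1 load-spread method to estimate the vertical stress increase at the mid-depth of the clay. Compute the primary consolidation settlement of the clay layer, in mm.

Mid-depth of clay below the ground surface: z = 3 + 5.3/2 = 5.65 m.
Total vertical stress at mid-clay: σ_v = 19.7×3 + 16.5×2.65 = 102.82 kPa.
Pore pressure: u = 9.81×(5.65 − 0.23) = 53.17 kPa.
Initial effective stress: σ'_0 = σ_v − u = 102.82 − 53.17 = 49.65 kPa.
Stress increase at mid-clay by the 2:1 spreading method:
Δσ = qBL/((B+z)(L+z)) = 171×4.8×4.8/((4.8+5.65)(4.8+5.65)) = 36.078 kPa
Final effective stress: σ'_f = 49.65 + 36.078 = 85.728 kPa.
σ'_f = 85.728 ≤ σ'_p = 98 kPa, so the clay remains overconsolidated and only the recompression index applies:
S_c = C_r·H/(1+e₀)·log₁₀(σ'_f/σ'_0) = 0.022×5.3/2.12×log₁₀(85.728/49.65)
    = 0.055 × 0.2372 = 0.01305 m

S_c ≈ 13 mm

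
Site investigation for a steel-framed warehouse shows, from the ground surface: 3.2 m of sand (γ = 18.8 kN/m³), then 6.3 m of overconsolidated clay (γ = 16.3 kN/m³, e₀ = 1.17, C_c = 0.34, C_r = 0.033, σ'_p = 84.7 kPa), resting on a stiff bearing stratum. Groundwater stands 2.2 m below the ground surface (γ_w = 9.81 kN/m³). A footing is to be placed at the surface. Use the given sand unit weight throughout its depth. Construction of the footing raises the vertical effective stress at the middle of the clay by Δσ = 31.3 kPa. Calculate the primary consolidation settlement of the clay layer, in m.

S_c ≈ 0.0875 m

Mid-depth of clay below the ground surface: z = 3.2 + 6.3/2 = 6.35 m.
Total vertical stress at mid-clay: σ_v = 18.8×3.2 + 16.3×3.15 = 111.5 kPa.
Pore pressure: u = 9.81×(6.35 − 2.2) = 40.712 kPa.
Initial effective stress: σ'_0 = σ_v − u = 111.5 − 40.712 = 70.788 kPa.
Final effective stress: σ'_f = 70.788 + 31.3 = 102.09 kPa.
σ'_f = 102.09 > σ'_p = 84.7 kPa, so the stress path crosses the preconsolidation pressure — recompression up to σ'_p, then virgin compression beyond:
S_c = H/(1+e₀)·[C_r·log₁₀(σ'_p/σ'_0) + C_c·log₁₀(σ'_f/σ'_p)]
    = 6.3/2.17 × [0.033×log₁₀(84.7/70.788) + 0.34×log₁₀(102.09/84.7)]
    = 2.9032 × [0.0025715 + 0.027574] = 0.08752 m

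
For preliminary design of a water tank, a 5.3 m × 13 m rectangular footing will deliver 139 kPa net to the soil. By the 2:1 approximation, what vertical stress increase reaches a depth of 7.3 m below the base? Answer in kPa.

By the 2:1 method the load spreads at 1 horizontal : 2 vertical, so at depth z the loaded area has grown by z in each plan dimension:
Δσ = qBL/((B+z)(L+z)) = 139×5.3×13/((5.3+7.3)(13+7.3)) = 37.443 kPa

Δσ_z ≈ 37.4 kPa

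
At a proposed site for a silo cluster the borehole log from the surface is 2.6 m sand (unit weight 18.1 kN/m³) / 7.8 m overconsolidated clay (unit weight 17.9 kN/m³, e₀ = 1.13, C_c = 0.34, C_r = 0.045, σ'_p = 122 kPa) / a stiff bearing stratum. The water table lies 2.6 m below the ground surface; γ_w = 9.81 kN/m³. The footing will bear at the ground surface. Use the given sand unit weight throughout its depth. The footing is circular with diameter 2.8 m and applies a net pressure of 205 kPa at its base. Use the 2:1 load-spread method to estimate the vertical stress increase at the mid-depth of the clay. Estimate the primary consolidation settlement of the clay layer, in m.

Mid-depth of clay below the ground surface: z = 2.6 + 7.8/2 = 6.5 m.
Total vertical stress at mid-clay: σ_v = 18.1×2.6 + 17.9×3.9 = 116.87 kPa.
Pore pressure: u = 9.81×(6.5 − 2.6) = 38.259 kPa.
Initial effective stress: σ'_0 = σ_v − u = 116.87 − 38.259 = 78.611 kPa.
Stress increase at mid-clay by the 2:1 spreading method:
Δσ ≈ qD²/(D+z)² = 205×2.8²/(2.8+6.5)² = 18.582 kPa
Final effective stress: σ'_f = 78.611 + 18.582 = 97.193 kPa.
σ'_f = 97.193 ≤ σ'_p = 122 kPa, so the clay remains overconsolidated and only the recompression index applies:
S_c = C_r·H/(1+e₀)·log₁₀(σ'_f/σ'_0) = 0.045×7.8/2.13×log₁₀(97.193/78.611)
    = 0.16479 × 0.092152 = 0.01519 m

S_c ≈ 0.0152 m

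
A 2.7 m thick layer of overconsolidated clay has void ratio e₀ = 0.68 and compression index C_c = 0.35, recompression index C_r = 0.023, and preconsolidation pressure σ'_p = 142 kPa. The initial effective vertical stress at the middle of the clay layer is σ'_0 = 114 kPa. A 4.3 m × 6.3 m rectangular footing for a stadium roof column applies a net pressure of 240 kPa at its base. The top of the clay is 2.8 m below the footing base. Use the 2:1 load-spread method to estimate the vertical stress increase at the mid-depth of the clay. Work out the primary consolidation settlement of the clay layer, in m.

S_c ≈ 0.0716 m

Mid-depth of clay below the footing base: z = 2.8 + 2.7/2 = 4.15 m.
Stress increase at mid-clay by the 2:1 spreading method:
Δσ = qBL/((B+z)(L+z)) = 240×4.3×6.3/((4.3+4.15)(6.3+4.15)) = 73.629 kPa
Final effective stress: σ'_f = 114 + 73.629 = 187.63 kPa.
σ'_f = 187.63 > σ'_p = 142 kPa, so the stress path crosses the preconsolidation pressure — recompression up to σ'_p, then virgin compression beyond:
S_c = H/(1+e₀)·[C_r·log₁₀(σ'_p/σ'_0) + C_c·log₁₀(σ'_f/σ'_p)]
    = 2.7/1.68 × [0.023×log₁₀(142/114) + 0.35×log₁₀(187.63/142)]
    = 1.6071 × [0.0021938 + 0.042355] = 0.07159 m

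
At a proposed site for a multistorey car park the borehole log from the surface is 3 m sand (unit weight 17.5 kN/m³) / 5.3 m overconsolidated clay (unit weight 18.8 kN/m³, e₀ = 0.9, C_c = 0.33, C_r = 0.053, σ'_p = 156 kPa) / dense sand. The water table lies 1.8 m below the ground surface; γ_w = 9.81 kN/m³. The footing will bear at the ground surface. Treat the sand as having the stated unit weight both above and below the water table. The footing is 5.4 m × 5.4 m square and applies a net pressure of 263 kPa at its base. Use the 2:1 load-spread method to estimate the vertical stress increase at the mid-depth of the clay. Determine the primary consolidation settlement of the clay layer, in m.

Mid-depth of clay below the ground surface: z = 3 + 5.3/2 = 5.65 m.
Total vertical stress at mid-clay: σ_v = 17.5×3 + 18.8×2.65 = 102.32 kPa.
Pore pressure: u = 9.81×(5.65 − 1.8) = 37.769 kPa.
Initial effective stress: σ'_0 = σ_v − u = 102.32 − 37.769 = 64.551 kPa.
Stress increase at mid-clay by the 2:1 spreading method:
Δσ = qBL/((B+z)(L+z)) = 263×5.4×5.4/((5.4+5.65)(5.4+5.65)) = 62.809 kPa
Final effective stress: σ'_f = 64.551 + 62.809 = 127.36 kPa.
σ'_f = 127.36 ≤ σ'_p = 156 kPa, so the clay remains overconsolidated and only the recompression index applies:
S_c = C_r·H/(1+e₀)·log₁₀(σ'_f/σ'_0) = 0.053×5.3/1.9×log₁₀(127.36/64.551)
    = 0.14784 × 0.29513 = 0.04363 m

S_c ≈ 0.0436 m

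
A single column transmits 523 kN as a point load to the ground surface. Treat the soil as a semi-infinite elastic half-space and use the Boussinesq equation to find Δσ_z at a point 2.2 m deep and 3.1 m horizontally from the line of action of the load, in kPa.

Δσ_z ≈ 3.35 kPa

Boussinesq vertical stress below a point load on an elastic half-space:
Δσ_z = 3P/(2πz²) · [1 + (r/z)²]^(−5/2)
r/z = 3.1/2.2 = 1.4091; [1+(r/z)²]^(−5/2) = 0.06493.
Δσ_z = 3×523/(2π×2.2²) × 0.06493 = 51.594 × 0.06493 = 3.35 kPa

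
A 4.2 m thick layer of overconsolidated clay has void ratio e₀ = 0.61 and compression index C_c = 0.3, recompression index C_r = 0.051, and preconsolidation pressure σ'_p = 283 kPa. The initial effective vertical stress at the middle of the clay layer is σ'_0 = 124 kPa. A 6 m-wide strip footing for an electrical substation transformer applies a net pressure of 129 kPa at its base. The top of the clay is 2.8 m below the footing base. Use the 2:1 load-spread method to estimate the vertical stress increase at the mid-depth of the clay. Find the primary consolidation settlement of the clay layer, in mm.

Mid-depth of clay below the footing base: z = 2.8 + 4.2/2 = 4.9 m.
Stress increase at mid-clay by the 2:1 spreading method:
Δσ = qB/(B+z) = 129×6/(6+4.9) = 71.009 kPa
Final effective stress: σ'_f = 124 + 71.009 = 195.01 kPa.
σ'_f = 195.01 ≤ σ'_p = 283 kPa, so the clay remains overconsolidated and only the recompression index applies:
S_c = C_r·H/(1+e₀)·log₁₀(σ'_f/σ'_0) = 0.051×4.2/1.61×log₁₀(195.01/124)
    = 0.13304 × 0.19664 = 0.02616 m

S_c ≈ 26.2 mm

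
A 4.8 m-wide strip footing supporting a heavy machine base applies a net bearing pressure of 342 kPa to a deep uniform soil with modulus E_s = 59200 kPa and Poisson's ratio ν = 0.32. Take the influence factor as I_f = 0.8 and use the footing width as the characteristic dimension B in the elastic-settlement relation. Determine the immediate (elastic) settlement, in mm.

Immediate (elastic) settlement: S_e = q·B·(1−ν²)/E_s · I_f.
S_e = 342 × 4.8 × (1 − 0.32²) / 59200 × 0.8
    = 342 × 4.8 × 0.8976 / 59200 × 0.8
    = 0.01991 m = 19.91 mm

S_e ≈ 19.9 mm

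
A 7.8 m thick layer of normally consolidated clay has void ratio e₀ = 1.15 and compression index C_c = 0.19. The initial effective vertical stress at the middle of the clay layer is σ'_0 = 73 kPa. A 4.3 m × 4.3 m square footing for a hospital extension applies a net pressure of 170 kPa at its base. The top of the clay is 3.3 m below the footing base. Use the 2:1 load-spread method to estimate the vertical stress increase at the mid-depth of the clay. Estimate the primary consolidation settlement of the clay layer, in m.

Mid-depth of clay below the footing base: z = 3.3 + 7.8/2 = 7.2 m.
Stress increase at mid-clay by the 2:1 spreading method:
Δσ = qBL/((B+z)(L+z)) = 170×4.3×4.3/((4.3+7.2)(4.3+7.2)) = 23.768 kPa
Final effective stress: σ'_f = σ'_0 + Δσ = 73 + 23.768 = 96.768 kPa.
Normally consolidated clay, so the full stress increment lies on the virgin compression line:
S_c = C_c·H/(1+e₀)·log₁₀(σ'_f/σ'_0) = 0.19×7.8/(1+1.15)×log₁₀(96.768/73)
    = 0.6893 × 0.12241 = 0.08438 m

S_c ≈ 0.0844 m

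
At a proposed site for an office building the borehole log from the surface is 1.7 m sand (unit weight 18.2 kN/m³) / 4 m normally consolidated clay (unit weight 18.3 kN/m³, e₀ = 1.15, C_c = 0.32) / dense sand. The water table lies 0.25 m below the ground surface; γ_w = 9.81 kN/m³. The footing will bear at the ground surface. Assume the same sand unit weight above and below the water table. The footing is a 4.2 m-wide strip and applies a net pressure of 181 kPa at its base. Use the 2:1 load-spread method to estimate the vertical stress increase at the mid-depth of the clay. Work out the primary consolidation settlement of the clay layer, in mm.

S_c ≈ 349 mm

Mid-depth of clay below the ground surface: z = 1.7 + 4/2 = 3.7 m.
Total vertical stress at mid-clay: σ_v = 18.2×1.7 + 18.3×2 = 67.54 kPa.
Pore pressure: u = 9.81×(3.7 − 0.25) = 33.845 kPa.
Initial effective stress: σ'_0 = σ_v − u = 67.54 − 33.845 = 33.695 kPa.
Stress increase at mid-clay by the 2:1 spreading method:
Δσ = qB/(B+z) = 181×4.2/(4.2+3.7) = 96.228 kPa
Final effective stress: σ'_f = σ'_0 + Δσ = 33.695 + 96.228 = 129.92 kPa.
Normally consolidated clay, so the full stress increment lies on the virgin compression line:
S_c = C_c·H/(1+e₀)·log₁₀(σ'_f/σ'_0) = 0.32×4/(1+1.15)×log₁₀(129.92/33.695)
    = 0.59535 × 0.58611 = 0.3489 m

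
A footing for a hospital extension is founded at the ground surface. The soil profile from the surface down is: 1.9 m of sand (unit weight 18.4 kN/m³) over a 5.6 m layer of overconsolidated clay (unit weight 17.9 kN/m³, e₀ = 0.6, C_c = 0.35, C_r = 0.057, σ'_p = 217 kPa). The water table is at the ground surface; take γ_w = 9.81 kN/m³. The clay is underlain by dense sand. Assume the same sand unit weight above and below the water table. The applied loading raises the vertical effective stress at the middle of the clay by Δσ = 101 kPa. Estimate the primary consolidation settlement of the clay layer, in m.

S_c ≈ 0.111 m

Mid-depth of clay below the ground surface: z = 1.9 + 5.6/2 = 4.7 m.
Total vertical stress at mid-clay: σ_v = 18.4×1.9 + 17.9×2.8 = 85.08 kPa.
Pore pressure: u = 9.81×(4.7 − 0) = 46.107 kPa.
Initial effective stress: σ'_0 = σ_v − u = 85.08 − 46.107 = 38.973 kPa.
Final effective stress: σ'_f = 38.973 + 101 = 139.97 kPa.
σ'_f = 139.97 ≤ σ'_p = 217 kPa, so the clay remains overconsolidated and only the recompression index applies:
S_c = C_r·H/(1+e₀)·log₁₀(σ'_f/σ'_0) = 0.057×5.6/1.6×log₁₀(139.97/38.973)
    = 0.1995 × 0.55527 = 0.1108 m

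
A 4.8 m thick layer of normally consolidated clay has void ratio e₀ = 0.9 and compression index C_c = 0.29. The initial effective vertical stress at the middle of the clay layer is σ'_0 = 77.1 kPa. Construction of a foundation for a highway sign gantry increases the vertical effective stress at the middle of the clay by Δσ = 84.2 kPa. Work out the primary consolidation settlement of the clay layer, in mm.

Final effective stress: σ'_f = σ'_0 + Δσ = 77.1 + 84.2 = 161.3 kPa.
Normally consolidated clay, so the full stress increment lies on the virgin compression line:
S_c = C_c·H/(1+e₀)·log₁₀(σ'_f/σ'_0) = 0.29×4.8/(1+0.9)×log₁₀(161.3/77.1)
    = 0.73263 × 0.32058 = 0.2349 m

S_c ≈ 235 mm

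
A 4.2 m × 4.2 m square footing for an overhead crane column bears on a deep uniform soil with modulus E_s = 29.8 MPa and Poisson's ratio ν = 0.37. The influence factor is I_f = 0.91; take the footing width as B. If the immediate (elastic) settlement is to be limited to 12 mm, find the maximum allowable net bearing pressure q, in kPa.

E_s = 29.8 MPa = 29800 kPa.
S_e = q·B·(1−ν²)/E_s · I_f  ⇒  q = S_e·E_s / (B·(1−ν²)·I_f).
q = 0.012 × 29800 / (4.2 × 0.8631 × 0.91) = 108.4 kPa

q ≈ 108 kPa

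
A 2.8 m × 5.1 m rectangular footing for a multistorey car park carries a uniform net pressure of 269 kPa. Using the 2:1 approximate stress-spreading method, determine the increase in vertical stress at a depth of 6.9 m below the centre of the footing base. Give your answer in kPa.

Δσ_z ≈ 33 kPa

By the 2:1 method the load spreads at 1 horizontal : 2 vertical, so at depth z the loaded area has grown by z in each plan dimension:
Δσ = qBL/((B+z)(L+z)) = 269×2.8×5.1/((2.8+6.9)(5.1+6.9)) = 33.001 kPa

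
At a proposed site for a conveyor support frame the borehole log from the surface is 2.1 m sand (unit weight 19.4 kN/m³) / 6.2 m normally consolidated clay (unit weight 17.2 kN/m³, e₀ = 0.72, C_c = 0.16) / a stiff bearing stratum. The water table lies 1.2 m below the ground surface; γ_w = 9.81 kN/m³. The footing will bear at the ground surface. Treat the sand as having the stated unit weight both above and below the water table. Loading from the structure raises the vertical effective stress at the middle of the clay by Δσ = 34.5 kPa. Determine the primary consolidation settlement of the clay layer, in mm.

S_c ≈ 122 mm

Mid-depth of clay below the ground surface: z = 2.1 + 6.2/2 = 5.2 m.
Total vertical stress at mid-clay: σ_v = 19.4×2.1 + 17.2×3.1 = 94.06 kPa.
Pore pressure: u = 9.81×(5.2 − 1.2) = 39.24 kPa.
Initial effective stress: σ'_0 = σ_v − u = 94.06 − 39.24 = 54.82 kPa.
Final effective stress: σ'_f = σ'_0 + Δσ = 54.82 + 34.5 = 89.32 kPa.
Normally consolidated clay, so the full stress increment lies on the virgin compression line:
S_c = C_c·H/(1+e₀)·log₁₀(σ'_f/σ'_0) = 0.16×6.2/(1+0.72)×log₁₀(89.32/54.82)
    = 0.57674 × 0.21201 = 0.1223 m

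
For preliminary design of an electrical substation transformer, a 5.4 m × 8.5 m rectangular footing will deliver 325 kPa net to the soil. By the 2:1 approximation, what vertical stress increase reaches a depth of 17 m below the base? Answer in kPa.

By the 2:1 method the load spreads at 1 horizontal : 2 vertical, so at depth z the loaded area has grown by z in each plan dimension:
Δσ = qBL/((B+z)(L+z)) = 325×5.4×8.5/((5.4+17)(8.5+17)) = 26.116 kPa

Δσ_z ≈ 26.1 kPa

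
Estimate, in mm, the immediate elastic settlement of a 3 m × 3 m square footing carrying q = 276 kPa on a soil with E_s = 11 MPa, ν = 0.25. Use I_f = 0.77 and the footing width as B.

Immediate (elastic) settlement: S_e = q·B·(1−ν²)/E_s · I_f.
E_s = 11 MPa = 11000 kPa.
S_e = 276 × 3 × (1 − 0.25²) / 11000 × 0.77
    = 276 × 3 × 0.9375 / 11000 × 0.77
    = 0.05434 m = 54.34 mm

S_e ≈ 54.3 mm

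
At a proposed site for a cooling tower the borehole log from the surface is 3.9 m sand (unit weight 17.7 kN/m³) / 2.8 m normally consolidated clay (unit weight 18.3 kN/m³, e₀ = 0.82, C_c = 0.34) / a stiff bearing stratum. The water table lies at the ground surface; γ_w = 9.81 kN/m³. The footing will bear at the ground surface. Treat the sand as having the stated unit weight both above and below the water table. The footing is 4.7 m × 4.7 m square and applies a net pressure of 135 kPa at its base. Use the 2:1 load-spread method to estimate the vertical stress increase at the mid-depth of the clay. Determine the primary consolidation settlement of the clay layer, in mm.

Mid-depth of clay below the ground surface: z = 3.9 + 2.8/2 = 5.3 m.
Total vertical stress at mid-clay: σ_v = 17.7×3.9 + 18.3×1.4 = 94.65 kPa.
Pore pressure: u = 9.81×(5.3 − 0) = 51.993 kPa.
Initial effective stress: σ'_0 = σ_v − u = 94.65 − 51.993 = 42.657 kPa.
Stress increase at mid-clay by the 2:1 spreading method:
Δσ = qBL/((B+z)(L+z)) = 135×4.7×4.7/((4.7+5.3)(4.7+5.3)) = 29.822 kPa
Final effective stress: σ'_f = σ'_0 + Δσ = 42.657 + 29.822 = 72.479 kPa.
Normally consolidated clay, so the full stress increment lies on the virgin compression line:
S_c = C_c·H/(1+e₀)·log₁₀(σ'_f/σ'_0) = 0.34×2.8/(1+0.82)×log₁₀(72.479/42.657)
    = 0.52308 × 0.23022 = 0.1204 m

S_c ≈ 120 mm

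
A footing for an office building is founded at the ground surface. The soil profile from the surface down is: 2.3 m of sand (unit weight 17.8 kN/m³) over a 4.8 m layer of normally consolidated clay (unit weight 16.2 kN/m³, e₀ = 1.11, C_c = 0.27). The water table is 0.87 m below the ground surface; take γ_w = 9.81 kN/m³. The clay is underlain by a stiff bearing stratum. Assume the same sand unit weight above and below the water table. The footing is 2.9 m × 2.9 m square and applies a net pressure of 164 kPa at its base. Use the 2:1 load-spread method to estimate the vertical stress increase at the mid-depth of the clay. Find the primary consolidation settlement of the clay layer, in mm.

Mid-depth of clay below the ground surface: z = 2.3 + 4.8/2 = 4.7 m.
Total vertical stress at mid-clay: σ_v = 17.8×2.3 + 16.2×2.4 = 79.82 kPa.
Pore pressure: u = 9.81×(4.7 − 0.87) = 37.572 kPa.
Initial effective stress: σ'_0 = σ_v − u = 79.82 − 37.572 = 42.248 kPa.
Stress increase at mid-clay by the 2:1 spreading method:
Δσ = qBL/((B+z)(L+z)) = 164×2.9×2.9/((2.9+4.7)(2.9+4.7)) = 23.879 kPa
Final effective stress: σ'_f = σ'_0 + Δσ = 42.248 + 23.879 = 66.127 kPa.
Normally consolidated clay, so the full stress increment lies on the virgin compression line:
S_c = C_c·H/(1+e₀)·log₁₀(σ'_f/σ'_0) = 0.27×4.8/(1+1.11)×log₁₀(66.127/42.248)
    = 0.61422 × 0.19457 = 0.1195 m

S_c ≈ 120 mm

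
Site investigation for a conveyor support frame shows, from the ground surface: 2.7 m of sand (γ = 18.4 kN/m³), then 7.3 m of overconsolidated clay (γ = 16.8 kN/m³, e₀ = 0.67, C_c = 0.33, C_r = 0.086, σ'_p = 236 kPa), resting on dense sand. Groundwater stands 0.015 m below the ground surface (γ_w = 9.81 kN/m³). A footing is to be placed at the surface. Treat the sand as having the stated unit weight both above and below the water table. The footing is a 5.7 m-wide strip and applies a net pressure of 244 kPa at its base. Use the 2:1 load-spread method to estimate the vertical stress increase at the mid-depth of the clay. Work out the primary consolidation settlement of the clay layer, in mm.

S_c ≈ 198 mm

Mid-depth of clay below the ground surface: z = 2.7 + 7.3/2 = 6.35 m.
Total vertical stress at mid-clay: σ_v = 18.4×2.7 + 16.8×3.65 = 111 kPa.
Pore pressure: u = 9.81×(6.35 − 0.015) = 62.146 kPa.
Initial effective stress: σ'_0 = σ_v − u = 111 − 62.146 = 48.854 kPa.
Stress increase at mid-clay by the 2:1 spreading method:
Δσ = qB/(B+z) = 244×5.7/(5.7+6.35) = 115.42 kPa
Final effective stress: σ'_f = 48.854 + 115.42 = 164.27 kPa.
σ'_f = 164.27 ≤ σ'_p = 236 kPa, so the clay remains overconsolidated and only the recompression index applies:
S_c = C_r·H/(1+e₀)·log₁₀(σ'_f/σ'_0) = 0.086×7.3/1.67×log₁₀(164.27/48.854)
    = 0.37593 × 0.52666 = 0.198 m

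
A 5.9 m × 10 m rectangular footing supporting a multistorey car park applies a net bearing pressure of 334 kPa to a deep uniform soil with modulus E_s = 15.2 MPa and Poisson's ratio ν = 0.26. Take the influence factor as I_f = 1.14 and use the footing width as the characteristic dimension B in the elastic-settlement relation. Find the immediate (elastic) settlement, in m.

S_e ≈ 0.138 m

Immediate (elastic) settlement: S_e = q·B·(1−ν²)/E_s · I_f.
E_s = 15.2 MPa = 15200 kPa.
S_e = 334 × 5.9 × (1 − 0.26²) / 15200 × 1.14
    = 334 × 5.9 × 0.9324 / 15200 × 1.14
    = 0.1378 m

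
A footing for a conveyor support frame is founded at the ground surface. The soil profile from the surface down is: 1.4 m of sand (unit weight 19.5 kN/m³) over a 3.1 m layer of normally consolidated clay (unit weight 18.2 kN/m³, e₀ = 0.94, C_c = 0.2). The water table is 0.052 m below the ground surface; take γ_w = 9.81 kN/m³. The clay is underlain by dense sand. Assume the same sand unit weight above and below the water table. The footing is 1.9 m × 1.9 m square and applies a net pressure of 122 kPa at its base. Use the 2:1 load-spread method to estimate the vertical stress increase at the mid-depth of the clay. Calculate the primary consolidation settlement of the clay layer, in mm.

Mid-depth of clay below the ground surface: z = 1.4 + 3.1/2 = 2.95 m.
Total vertical stress at mid-clay: σ_v = 19.5×1.4 + 18.2×1.55 = 55.51 kPa.
Pore pressure: u = 9.81×(2.95 − 0.052) = 28.429 kPa.
Initial effective stress: σ'_0 = σ_v − u = 55.51 − 28.429 = 27.081 kPa.
Stress increase at mid-clay by the 2:1 spreading method:
Δσ = qBL/((B+z)(L+z)) = 122×1.9×1.9/((1.9+2.95)(1.9+2.95)) = 18.723 kPa
Final effective stress: σ'_f = σ'_0 + Δσ = 27.081 + 18.723 = 45.804 kPa.
Normally consolidated clay, so the full stress increment lies on the virgin compression line:
S_c = C_c·H/(1+e₀)·log₁₀(σ'_f/σ'_0) = 0.2×3.1/(1+0.94)×log₁₀(45.804/27.081)
    = 0.31959 × 0.22824 = 0.07294 m

S_c ≈ 72.9 mm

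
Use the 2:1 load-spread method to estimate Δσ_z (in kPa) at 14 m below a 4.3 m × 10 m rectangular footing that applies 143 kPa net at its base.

By the 2:1 method the load spreads at 1 horizontal : 2 vertical, so at depth z the loaded area has grown by z in each plan dimension:
Δσ = qBL/((B+z)(L+z)) = 143×4.3×10/((4.3+14)(10+14)) = 14 kPa

Δσ_z ≈ 14 kPa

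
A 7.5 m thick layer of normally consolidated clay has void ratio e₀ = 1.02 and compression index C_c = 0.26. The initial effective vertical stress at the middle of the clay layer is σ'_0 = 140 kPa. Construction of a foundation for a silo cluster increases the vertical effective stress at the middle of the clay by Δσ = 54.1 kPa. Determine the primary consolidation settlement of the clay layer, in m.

Final effective stress: σ'_f = σ'_0 + Δσ = 140 + 54.1 = 194.1 kPa.
Normally consolidated clay, so the full stress increment lies on the virgin compression line:
S_c = C_c·H/(1+e₀)·log₁₀(σ'_f/σ'_0) = 0.26×7.5/(1+1.02)×log₁₀(194.1/140)
    = 0.96535 × 0.1419 = 0.137 m

S_c ≈ 0.137 m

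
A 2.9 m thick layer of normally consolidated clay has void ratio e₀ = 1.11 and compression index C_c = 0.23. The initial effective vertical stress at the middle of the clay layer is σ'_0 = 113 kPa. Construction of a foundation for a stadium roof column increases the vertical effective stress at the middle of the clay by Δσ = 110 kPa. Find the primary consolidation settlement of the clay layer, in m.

S_c ≈ 0.0933 m

Final effective stress: σ'_f = σ'_0 + Δσ = 113 + 110 = 223 kPa.
Normally consolidated clay, so the full stress increment lies on the virgin compression line:
S_c = C_c·H/(1+e₀)·log₁₀(σ'_f/σ'_0) = 0.23×2.9/(1+1.11)×log₁₀(223/113)
    = 0.31611 × 0.29523 = 0.09333 m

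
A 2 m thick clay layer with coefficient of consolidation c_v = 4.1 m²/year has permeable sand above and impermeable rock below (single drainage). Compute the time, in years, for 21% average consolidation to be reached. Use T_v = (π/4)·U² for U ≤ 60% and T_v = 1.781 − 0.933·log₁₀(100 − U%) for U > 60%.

t ≈ 0.0338 years

Drainage path length: H_d = H = 2 m (single drainage).
U ≤ 60%: T_v = (π/4)·U² = (π/4)×0.21² = 0.034636.
t = T_v·H_d²/c_v = 0.034636×2²/4.1 = 0.03379 years.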